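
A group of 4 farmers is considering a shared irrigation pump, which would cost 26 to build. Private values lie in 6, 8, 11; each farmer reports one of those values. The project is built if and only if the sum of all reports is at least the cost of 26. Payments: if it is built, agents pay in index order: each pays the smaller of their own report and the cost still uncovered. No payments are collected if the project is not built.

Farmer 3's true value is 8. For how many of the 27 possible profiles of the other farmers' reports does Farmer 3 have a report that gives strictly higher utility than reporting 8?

Others report (6, 6, 8): truth gives 0; report 6 gives 2 > 0. Violating.
Others report (6, 6, 11): truth gives 0; report 6 gives 2 > 0. Violating.
Others report (6, 8, 6): truth gives 0; report 6 gives 2 > 0. Violating.
Others report (6, 8, 8): truth gives 0; report 6 gives 2 > 0. Violating.
Others report (6, 6, 6): truth gives 0; no alternative beats it.
Others report (11, 11, 6): truth gives 4; no alternative beats it.
(Checking all 27 profiles: 23 have a profitable deviation, 4 do not.)

23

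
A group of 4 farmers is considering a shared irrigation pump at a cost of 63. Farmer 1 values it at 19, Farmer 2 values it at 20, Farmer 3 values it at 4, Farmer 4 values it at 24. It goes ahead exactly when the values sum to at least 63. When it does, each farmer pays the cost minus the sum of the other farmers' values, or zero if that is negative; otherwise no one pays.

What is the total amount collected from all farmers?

Total value 67 ≥ cost 63, so it is built.
Farmer 1: others sum to 48; max(0, 63 - 48) = 15.
Farmer 2: others sum to 47; max(0, 63 - 47) = 16.
Farmer 3: others sum to 63; max(0, 63 - 63) = 0.
Farmer 4: others sum to 43; max(0, 63 - 43) = 20.
Total collected = 15 + 16 + 0 + 20 = 51.

51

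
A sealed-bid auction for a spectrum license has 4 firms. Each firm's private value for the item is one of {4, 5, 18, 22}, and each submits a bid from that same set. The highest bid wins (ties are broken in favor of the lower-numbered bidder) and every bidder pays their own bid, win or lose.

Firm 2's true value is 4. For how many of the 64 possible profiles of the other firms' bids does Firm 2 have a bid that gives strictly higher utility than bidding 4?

Others bid (4, 4, 4): truth gives -4; bid 5 gives -1 > -4. Violating.
Others bid (4, 4, 5): truth gives -4; bid 5 gives -1 > -4. Violating.
Others bid (4, 5, 4): truth gives -4; bid 5 gives -1 > -4. Violating.
Others bid (4, 5, 5): truth gives -4; bid 5 gives -1 > -4. Violating.
Others bid (4, 4, 18): truth gives -4; no alternative beats it.
Others bid (4, 4, 22): truth gives -4; no alternative beats it.
(Checking all 64 profiles: 4 have a profitable deviation, 60 do not.)

4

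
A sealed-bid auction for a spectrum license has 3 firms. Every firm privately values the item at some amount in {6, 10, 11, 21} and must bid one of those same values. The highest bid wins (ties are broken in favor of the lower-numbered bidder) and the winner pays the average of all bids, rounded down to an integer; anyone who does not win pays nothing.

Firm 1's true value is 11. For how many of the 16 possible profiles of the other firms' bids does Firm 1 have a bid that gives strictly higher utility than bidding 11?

3

Others bid (6, 6): truth gives 4; bid 6 gives 5 > 4. Violating.
Others bid (6, 10): truth gives 2; bid 10 gives 3 > 2. Violating.
Others bid (10, 6): truth gives 2; bid 10 gives 3 > 2. Violating.
Others bid (6, 11): truth gives 2; no alternative beats it.
Others bid (6, 21): truth gives 0; no alternative beats it.
(Checking all 16 profiles: 3 have a profitable deviation, 13 do not.)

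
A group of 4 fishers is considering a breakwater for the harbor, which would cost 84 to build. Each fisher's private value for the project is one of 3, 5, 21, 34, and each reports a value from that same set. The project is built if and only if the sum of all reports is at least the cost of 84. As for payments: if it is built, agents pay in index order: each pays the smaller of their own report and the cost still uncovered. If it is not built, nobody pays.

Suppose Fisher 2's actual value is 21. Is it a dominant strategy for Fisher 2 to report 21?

Consider the case where Fisher 1 reports 21, Fisher 3 reports 34 and Fisher 4 reports 34.
Truthful report 21: project built, pays 21, utility 21 - 21 = 0.
Report 3 instead: project built, pays 3, utility 21 - 3 = 18.
Since 18 > 0, reporting 3 is strictly better here, so truthful reporting is not dominant.

No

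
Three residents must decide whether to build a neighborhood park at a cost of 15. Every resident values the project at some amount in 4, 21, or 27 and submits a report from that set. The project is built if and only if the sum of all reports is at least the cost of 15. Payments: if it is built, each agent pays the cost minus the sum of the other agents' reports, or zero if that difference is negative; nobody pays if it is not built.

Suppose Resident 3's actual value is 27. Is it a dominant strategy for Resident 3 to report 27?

Yes

Check each profile of the others' reports and compare truth against every alternative report.
Others report (4, 21): truth gives 27, best alternative gives 27.
Others report (4, 27): truth gives 27, best alternative gives 27.
Others report (21, 4): truth gives 27, best alternative gives 27.
Others report (21, 21): truth gives 27, best alternative gives 27.
Others report (21, 27): truth gives 27, best alternative gives 27.
Others report (27, 4): truth gives 27, best alternative gives 27.
(Remaining 3 profiles checked similarly; truth is weakly best in each.)
In every case the truthful report is at least as good as any alternative, so it is a dominant strategy.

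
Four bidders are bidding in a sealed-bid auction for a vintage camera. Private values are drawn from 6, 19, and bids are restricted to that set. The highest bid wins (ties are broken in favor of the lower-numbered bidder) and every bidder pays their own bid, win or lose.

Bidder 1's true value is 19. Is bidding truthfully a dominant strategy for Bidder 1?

No

Consider the case where Bidder 2 bids 6, Bidder 3 bids 6 and Bidder 4 bids 6.
Truthful bid 19: wins, pays 19, utility 19 - 19 = 0.
Bid 6 instead: wins, pays 6, utility 19 - 6 = 13.
Since 13 > 0, bidding 6 is strictly better here, so truthful bidding is not dominant.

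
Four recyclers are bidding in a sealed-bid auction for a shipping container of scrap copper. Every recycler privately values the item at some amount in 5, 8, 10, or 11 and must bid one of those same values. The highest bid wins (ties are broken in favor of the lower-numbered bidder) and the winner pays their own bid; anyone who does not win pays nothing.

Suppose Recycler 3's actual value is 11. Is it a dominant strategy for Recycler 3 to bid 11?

Consider the case where Recycler 1 bids 5, Recycler 2 bids 5 and Recycler 4 bids 5.
Truthful bid 11: wins, pays 11, utility 11 - 11 = 0.
Bid 8 instead: wins, pays 8, utility 11 - 8 = 3.
Since 3 > 0, bidding 8 is strictly better here, so truthful bidding is not dominant.

No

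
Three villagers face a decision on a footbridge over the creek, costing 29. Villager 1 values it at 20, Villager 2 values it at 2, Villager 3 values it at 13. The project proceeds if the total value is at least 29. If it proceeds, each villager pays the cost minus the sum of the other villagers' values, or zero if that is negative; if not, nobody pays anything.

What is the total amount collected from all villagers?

Total value 35 ≥ cost 29, so it is built.
Villager 1: others sum to 15; max(0, 29 - 15) = 14.
Villager 2: others sum to 33; max(0, 29 - 33) = 0.
Villager 3: others sum to 22; max(0, 29 - 22) = 7.
Total collected = 14 + 0 + 7 = 21.

21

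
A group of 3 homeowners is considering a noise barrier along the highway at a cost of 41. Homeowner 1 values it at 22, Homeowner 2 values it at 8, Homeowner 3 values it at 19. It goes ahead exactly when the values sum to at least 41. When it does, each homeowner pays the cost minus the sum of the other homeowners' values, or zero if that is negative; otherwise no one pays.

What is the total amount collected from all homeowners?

25

Total value 49 ≥ cost 41, so it is built.
Homeowner 1: others sum to 27; max(0, 41 - 27) = 14.
Homeowner 2: others sum to 41; max(0, 41 - 41) = 0.
Homeowner 3: others sum to 30; max(0, 41 - 30) = 11.
Total collected = 14 + 0 + 11 = 25.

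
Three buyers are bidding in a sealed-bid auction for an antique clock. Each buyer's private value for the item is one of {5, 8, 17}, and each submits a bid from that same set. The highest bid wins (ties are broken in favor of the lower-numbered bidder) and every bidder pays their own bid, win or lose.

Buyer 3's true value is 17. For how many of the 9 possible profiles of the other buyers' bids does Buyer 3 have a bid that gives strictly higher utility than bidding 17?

Others bid (5, 5): truth gives 0; bid 8 gives 9 > 0. Violating.
Others bid (5, 17): truth gives -17; bid 5 gives -5 > -17. Violating.
Others bid (8, 17): truth gives -17; bid 5 gives -5 > -17. Violating.
Others bid (17, 5): truth gives -17; bid 5 gives -5 > -17. Violating.
Others bid (5, 8): truth gives 0; no alternative beats it.
Others bid (8, 5): truth gives 0; no alternative beats it.
(Checking all 9 profiles: 6 have a profitable deviation, 3 do not.)

6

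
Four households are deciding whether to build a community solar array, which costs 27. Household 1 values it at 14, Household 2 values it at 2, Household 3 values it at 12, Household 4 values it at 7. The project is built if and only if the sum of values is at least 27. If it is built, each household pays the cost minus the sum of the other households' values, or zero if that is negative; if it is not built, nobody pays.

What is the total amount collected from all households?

10

Total value 35 ≥ cost 27, so it is built.
Household 1: others sum to 21; max(0, 27 - 21) = 6.
Household 2: others sum to 33; max(0, 27 - 33) = 0.
Household 3: others sum to 23; max(0, 27 - 23) = 4.
Household 4: others sum to 28; max(0, 27 - 28) = 0.
Total collected = 6 + 0 + 4 + 0 = 10.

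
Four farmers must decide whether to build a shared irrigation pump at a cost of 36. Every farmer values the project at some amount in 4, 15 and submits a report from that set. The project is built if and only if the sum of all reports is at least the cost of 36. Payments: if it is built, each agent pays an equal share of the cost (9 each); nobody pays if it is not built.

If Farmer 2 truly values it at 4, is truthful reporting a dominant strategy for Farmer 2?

Yes

Check each profile of the others' reports and compare truth against every alternative report.
Others report (4, 4, 15): truth gives 0, best alternative gives -5.
Others report (4, 15, 4): truth gives 0, best alternative gives -5.
Others report (15, 4, 4): truth gives 0, best alternative gives -5.
Others report (4, 15, 15): truth gives -5, best alternative gives -5.
Others report (15, 4, 15): truth gives -5, best alternative gives -5.
Others report (15, 15, 4): truth gives -5, best alternative gives -5.
(Remaining 2 profiles checked similarly; truth is weakly best in each.)
In every case the truthful report is at least as good as any alternative, so it is a dominant strategy.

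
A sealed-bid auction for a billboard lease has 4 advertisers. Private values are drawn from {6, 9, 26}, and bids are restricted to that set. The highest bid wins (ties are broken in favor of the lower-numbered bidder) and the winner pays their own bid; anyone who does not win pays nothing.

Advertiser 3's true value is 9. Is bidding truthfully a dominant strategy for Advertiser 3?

Yes

Check each profile of the others' bids and compare truth against every alternative bid.
Others bid (6, 6, 6): truth gives 0, best alternative gives 0.
Others bid (6, 6, 9): truth gives 0, best alternative gives 0.
Others bid (6, 6, 26): truth gives 0, best alternative gives 0.
Others bid (6, 9, 6): truth gives 0, best alternative gives 0.
Others bid (6, 9, 9): truth gives 0, best alternative gives 0.
Others bid (6, 9, 26): truth gives 0, best alternative gives 0.
(Remaining 21 profiles checked similarly; truth is weakly best in each.)
In every case the truthful bid is at least as good as any alternative, so it is a dominant strategy.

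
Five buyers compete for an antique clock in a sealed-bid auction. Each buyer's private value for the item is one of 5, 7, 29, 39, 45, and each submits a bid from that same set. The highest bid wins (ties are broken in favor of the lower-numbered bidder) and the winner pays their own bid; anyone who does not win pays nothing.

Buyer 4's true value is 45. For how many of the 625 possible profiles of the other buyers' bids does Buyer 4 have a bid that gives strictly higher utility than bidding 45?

108

Others bid (5, 5, 5, 5): truth gives 0; bid 7 gives 38 > 0. Violating.
Others bid (5, 5, 5, 7): truth gives 0; bid 7 gives 38 > 0. Violating.
Others bid (5, 5, 5, 29): truth gives 0; bid 29 gives 16 > 0. Violating.
Others bid (5, 5, 5, 39): truth gives 0; bid 39 gives 6 > 0. Violating.
Others bid (5, 5, 5, 45): truth gives 0; no alternative beats it.
Others bid (5, 5, 7, 45): truth gives 0; no alternative beats it.
(Checking all 625 profiles: 108 have a profitable deviation, 517 do not.)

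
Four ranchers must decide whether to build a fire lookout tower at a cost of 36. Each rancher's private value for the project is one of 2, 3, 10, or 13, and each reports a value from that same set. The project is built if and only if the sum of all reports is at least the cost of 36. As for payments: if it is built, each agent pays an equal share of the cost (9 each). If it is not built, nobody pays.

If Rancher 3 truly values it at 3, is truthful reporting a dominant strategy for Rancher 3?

No

Consider the case where Rancher 1 reports 10, Rancher 2 reports 10 and Rancher 4 reports 13.
Truthful report 3: project built, pays 9, utility 3 - 9 = -6.
Report 2 instead: project not built, utility 0.
Since 0 > -6, reporting 2 is strictly better here, so truthful reporting is not dominant.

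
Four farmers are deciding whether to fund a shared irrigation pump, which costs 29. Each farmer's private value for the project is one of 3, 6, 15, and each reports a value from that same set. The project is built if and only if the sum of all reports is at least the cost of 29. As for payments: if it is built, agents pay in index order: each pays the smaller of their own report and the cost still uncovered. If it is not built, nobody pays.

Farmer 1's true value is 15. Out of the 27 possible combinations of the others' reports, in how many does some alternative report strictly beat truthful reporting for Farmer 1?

Others report (3, 6, 15): truth gives 0; report 6 gives 9 > 0. Violating.
Others report (3, 15, 6): truth gives 0; report 6 gives 9 > 0. Violating.
Others report (3, 15, 15): truth gives 0; report 3 gives 12 > 0. Violating.
Others report (6, 3, 15): truth gives 0; report 6 gives 9 > 0. Violating.
Others report (3, 3, 3): truth gives 0; no alternative beats it.
Others report (3, 3, 6): truth gives 0; no alternative beats it.
(Checking all 27 profiles: 16 have a profitable deviation, 11 do not.)

16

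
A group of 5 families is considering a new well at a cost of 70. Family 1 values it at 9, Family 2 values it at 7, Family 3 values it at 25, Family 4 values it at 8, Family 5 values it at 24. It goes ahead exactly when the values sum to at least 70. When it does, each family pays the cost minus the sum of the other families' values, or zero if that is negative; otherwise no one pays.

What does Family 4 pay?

5

Total value 73 ≥ cost 70, so the project is built.
The other families' values sum to 65.
Cost minus that sum is 70 - 65 = 5.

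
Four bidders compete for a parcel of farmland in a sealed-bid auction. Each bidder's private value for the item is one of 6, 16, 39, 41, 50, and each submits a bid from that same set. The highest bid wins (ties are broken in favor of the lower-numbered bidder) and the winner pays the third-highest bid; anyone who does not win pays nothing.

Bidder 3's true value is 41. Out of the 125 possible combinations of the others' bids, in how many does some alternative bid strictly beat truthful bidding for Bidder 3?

Others bid (6, 6, 50): truth gives 0; bid 50 gives 35 > 0. Violating.
Others bid (6, 16, 50): truth gives 0; bid 50 gives 25 > 0. Violating.
Others bid (6, 39, 50): truth gives 0; bid 50 gives 2 > 0. Violating.
Others bid (6, 41, 6): truth gives 0; bid 50 gives 35 > 0. Violating.
Others bid (6, 6, 6): truth gives 35; no alternative beats it.
Others bid (6, 6, 16): truth gives 35; no alternative beats it.
(Checking all 125 profiles: 27 have a profitable deviation, 98 do not.)

27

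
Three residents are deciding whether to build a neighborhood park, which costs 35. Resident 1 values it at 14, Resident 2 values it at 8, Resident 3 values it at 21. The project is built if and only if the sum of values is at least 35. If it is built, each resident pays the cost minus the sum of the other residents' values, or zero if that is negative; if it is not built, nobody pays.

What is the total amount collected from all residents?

19

Total value 43 ≥ cost 35, so it is built.
Resident 1: others sum to 29; max(0, 35 - 29) = 6.
Resident 2: others sum to 35; max(0, 35 - 35) = 0.
Resident 3: others sum to 22; max(0, 35 - 22) = 13.
Total collected = 6 + 0 + 13 = 19.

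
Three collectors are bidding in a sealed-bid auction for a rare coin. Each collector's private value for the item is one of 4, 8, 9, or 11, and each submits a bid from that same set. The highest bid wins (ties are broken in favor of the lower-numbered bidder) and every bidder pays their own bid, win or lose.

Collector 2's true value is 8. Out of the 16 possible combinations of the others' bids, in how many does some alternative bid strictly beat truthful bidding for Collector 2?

14

Others bid (4, 9): truth gives -8; bid 9 gives -1 > -8. Violating.
Others bid (4, 11): truth gives -8; bid 11 gives -3 > -8. Violating.
Others bid (8, 4): truth gives -8; bid 9 gives -1 > -8. Violating.
Others bid (8, 8): truth gives -8; bid 9 gives -1 > -8. Violating.
Others bid (4, 4): truth gives 0; no alternative beats it.
Others bid (4, 8): truth gives 0; no alternative beats it.
(Checking all 16 profiles: 14 have a profitable deviation, 2 do not.)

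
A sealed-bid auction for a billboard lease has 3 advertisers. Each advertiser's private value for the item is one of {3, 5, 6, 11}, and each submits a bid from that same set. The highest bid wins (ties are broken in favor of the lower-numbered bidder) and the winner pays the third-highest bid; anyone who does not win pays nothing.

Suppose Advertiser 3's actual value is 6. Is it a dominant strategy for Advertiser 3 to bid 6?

Consider the case where Advertiser 1 bids 3 and Advertiser 2 bids 6.
Truthful bid 6: loses, pays 0, utility 0.
Bid 11 instead: wins, pays 3, utility 6 - 3 = 3.
Since 3 > 0, bidding 11 is strictly better here, so truthful bidding is not dominant.

No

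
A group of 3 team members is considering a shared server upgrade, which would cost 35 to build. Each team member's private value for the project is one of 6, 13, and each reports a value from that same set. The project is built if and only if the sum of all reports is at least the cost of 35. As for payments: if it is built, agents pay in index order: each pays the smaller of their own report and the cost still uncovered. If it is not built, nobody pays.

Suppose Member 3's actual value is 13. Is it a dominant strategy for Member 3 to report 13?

Check each profile of the others' reports and compare truth against every alternative report.
Others report (13, 13): truth gives 4, best alternative gives 0.
Others report (6, 6): truth gives 0, best alternative gives 0.
Others report (6, 13): truth gives 0, best alternative gives 0.
Others report (13, 6): truth gives 0, best alternative gives 0.
In every case the truthful report is at least as good as any alternative, so it is a dominant strategy.

Yes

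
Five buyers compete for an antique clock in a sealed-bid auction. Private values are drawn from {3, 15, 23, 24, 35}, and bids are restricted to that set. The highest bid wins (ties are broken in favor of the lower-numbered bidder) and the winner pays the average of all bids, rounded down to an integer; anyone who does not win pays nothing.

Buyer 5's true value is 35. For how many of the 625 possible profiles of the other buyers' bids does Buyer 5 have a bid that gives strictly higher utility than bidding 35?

Others bid (3, 3, 3, 3): truth gives 26; bid 15 gives 30 > 26. Violating.
Others bid (3, 3, 3, 15): truth gives 24; bid 23 gives 26 > 24. Violating.
Others bid (3, 3, 3, 23): truth gives 22; bid 24 gives 24 > 22. Violating.
Others bid (3, 3, 15, 3): truth gives 24; bid 23 gives 26 > 24. Violating.
Others bid (3, 3, 3, 24): truth gives 22; no alternative beats it.
Others bid (3, 3, 3, 35): truth gives 0; no alternative beats it.
(Checking all 625 profiles: 81 have a profitable deviation, 544 do not.)

81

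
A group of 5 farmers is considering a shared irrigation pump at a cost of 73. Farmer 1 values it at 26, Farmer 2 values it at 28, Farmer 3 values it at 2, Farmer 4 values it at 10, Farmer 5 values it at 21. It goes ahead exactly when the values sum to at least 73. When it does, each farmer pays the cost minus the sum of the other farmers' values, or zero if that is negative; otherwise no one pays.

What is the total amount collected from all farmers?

Total value 87 ≥ cost 73, so it is built.
Farmer 1: others sum to 61; max(0, 73 - 61) = 12.
Farmer 2: others sum to 59; max(0, 73 - 59) = 14.
Farmer 3: others sum to 85; max(0, 73 - 85) = 0.
Farmer 4: others sum to 77; max(0, 73 - 77) = 0.
Farmer 5: others sum to 66; max(0, 73 - 66) = 7.
Total collected = 12 + 14 + 0 + 0 + 7 = 33.

33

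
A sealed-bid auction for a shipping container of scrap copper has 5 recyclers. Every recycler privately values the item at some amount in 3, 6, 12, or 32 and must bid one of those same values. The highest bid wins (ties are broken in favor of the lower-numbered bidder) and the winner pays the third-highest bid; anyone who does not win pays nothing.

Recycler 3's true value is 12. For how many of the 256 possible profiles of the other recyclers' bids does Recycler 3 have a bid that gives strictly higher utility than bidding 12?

32

Others bid (3, 3, 3, 32): truth gives 0; bid 32 gives 9 > 0. Violating.
Others bid (3, 3, 6, 32): truth gives 0; bid 32 gives 6 > 0. Violating.
Others bid (3, 3, 32, 3): truth gives 0; bid 32 gives 9 > 0. Violating.
Others bid (3, 3, 32, 6): truth gives 0; bid 32 gives 6 > 0. Violating.
Others bid (3, 3, 3, 3): truth gives 9; no alternative beats it.
Others bid (3, 3, 3, 6): truth gives 9; no alternative beats it.
(Checking all 256 profiles: 32 have a profitable deviation, 224 do not.)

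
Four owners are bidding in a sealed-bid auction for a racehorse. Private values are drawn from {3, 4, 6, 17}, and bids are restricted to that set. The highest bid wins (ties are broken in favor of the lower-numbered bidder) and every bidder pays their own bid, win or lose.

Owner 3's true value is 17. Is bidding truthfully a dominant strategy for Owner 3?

No

Consider the case where Owner 1 bids 3, Owner 2 bids 3 and Owner 4 bids 3.
Truthful bid 17: wins, pays 17, utility 17 - 17 = 0.
Bid 4 instead: wins, pays 4, utility 17 - 4 = 13.
Since 13 > 0, bidding 4 is strictly better here, so truthful bidding is not dominant.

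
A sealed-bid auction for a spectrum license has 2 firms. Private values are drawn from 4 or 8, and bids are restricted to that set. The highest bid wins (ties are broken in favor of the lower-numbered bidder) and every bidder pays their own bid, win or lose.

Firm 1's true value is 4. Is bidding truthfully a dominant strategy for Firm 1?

Check each profile of the others' bids and compare truth against every alternative bid.
Others bid (4): truth gives 0, best alternative gives -4.
Others bid (8): truth gives -4, best alternative gives -4.
In every case the truthful bid is at least as good as any alternative, so it is a dominant strategy.

Yes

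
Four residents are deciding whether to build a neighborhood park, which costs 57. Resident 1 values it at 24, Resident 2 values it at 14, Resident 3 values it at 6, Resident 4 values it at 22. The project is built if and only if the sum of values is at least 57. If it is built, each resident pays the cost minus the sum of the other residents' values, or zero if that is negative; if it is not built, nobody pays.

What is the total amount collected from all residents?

Total value 66 ≥ cost 57, so it is built.
Resident 1: others sum to 42; max(0, 57 - 42) = 15.
Resident 2: others sum to 52; max(0, 57 - 52) = 5.
Resident 3: others sum to 60; max(0, 57 - 60) = 0.
Resident 4: others sum to 44; max(0, 57 - 44) = 13.
Total collected = 15 + 5 + 0 + 13 = 33.

33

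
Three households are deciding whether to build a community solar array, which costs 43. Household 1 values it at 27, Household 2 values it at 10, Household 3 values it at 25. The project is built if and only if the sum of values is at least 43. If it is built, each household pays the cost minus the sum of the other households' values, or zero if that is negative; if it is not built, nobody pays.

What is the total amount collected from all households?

14

Total value 62 ≥ cost 43, so it is built.
Household 1: others sum to 35; max(0, 43 - 35) = 8.
Household 2: others sum to 52; max(0, 43 - 52) = 0.
Household 3: others sum to 37; max(0, 43 - 37) = 6.
Total collected = 8 + 0 + 6 = 14.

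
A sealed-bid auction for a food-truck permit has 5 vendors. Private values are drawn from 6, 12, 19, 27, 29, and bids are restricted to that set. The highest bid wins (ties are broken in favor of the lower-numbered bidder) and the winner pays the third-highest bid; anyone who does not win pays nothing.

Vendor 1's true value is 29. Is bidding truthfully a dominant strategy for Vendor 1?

Check each profile of the others' bids and compare truth against every alternative bid.
Others bid (6, 6, 6, 29): truth gives 23, best alternative gives 0.
Others bid (6, 6, 29, 6): truth gives 23, best alternative gives 0.
Others bid (6, 29, 6, 6): truth gives 23, best alternative gives 0.
Others bid (29, 6, 6, 6): truth gives 23, best alternative gives 0.
Others bid (6, 6, 12, 29): truth gives 17, best alternative gives 0.
Others bid (6, 6, 29, 12): truth gives 17, best alternative gives 0.
(Remaining 619 profiles checked similarly; truth is weakly best in each.)
In every case the truthful bid is at least as good as any alternative, so it is a dominant strategy.

Yes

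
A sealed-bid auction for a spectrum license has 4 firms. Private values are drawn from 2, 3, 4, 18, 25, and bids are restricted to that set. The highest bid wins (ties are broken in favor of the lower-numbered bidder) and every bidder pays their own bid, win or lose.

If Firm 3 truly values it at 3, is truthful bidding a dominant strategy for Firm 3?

No

Consider the case where Firm 1 bids 2, Firm 2 bids 2 and Firm 4 bids 4.
Truthful bid 3: loses but pays 3, utility -3.
Bid 2 instead: loses but pays 2, utility -2.
Since -2 > -3, bidding 2 is strictly better here, so truthful bidding is not dominant.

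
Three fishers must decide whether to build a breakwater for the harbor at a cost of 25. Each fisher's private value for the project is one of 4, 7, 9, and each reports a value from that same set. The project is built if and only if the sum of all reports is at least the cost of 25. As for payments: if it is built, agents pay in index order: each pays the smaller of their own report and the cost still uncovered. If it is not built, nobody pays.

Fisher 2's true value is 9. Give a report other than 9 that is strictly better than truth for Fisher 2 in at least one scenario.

Suppose Fisher 1 reports 9 and Fisher 3 reports 9.
Report 9: project built, pays 9, utility 9 - 9 = 0.
Report 7: project built, pays 7, utility 9 - 7 = 2.
So reporting 7 beats truth here (2 > 0).

7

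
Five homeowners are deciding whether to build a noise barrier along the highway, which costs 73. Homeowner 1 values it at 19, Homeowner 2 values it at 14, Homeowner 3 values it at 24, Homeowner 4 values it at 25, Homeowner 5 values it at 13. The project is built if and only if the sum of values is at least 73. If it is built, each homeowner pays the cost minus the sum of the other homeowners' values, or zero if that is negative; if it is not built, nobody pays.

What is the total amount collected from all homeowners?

5

Total value 95 ≥ cost 73, so it is built.
Homeowner 1: others sum to 76; max(0, 73 - 76) = 0.
Homeowner 2: others sum to 81; max(0, 73 - 81) = 0.
Homeowner 3: others sum to 71; max(0, 73 - 71) = 2.
Homeowner 4: others sum to 70; max(0, 73 - 70) = 3.
Homeowner 5: others sum to 82; max(0, 73 - 82) = 0.
Total collected = 0 + 0 + 2 + 3 + 0 = 5.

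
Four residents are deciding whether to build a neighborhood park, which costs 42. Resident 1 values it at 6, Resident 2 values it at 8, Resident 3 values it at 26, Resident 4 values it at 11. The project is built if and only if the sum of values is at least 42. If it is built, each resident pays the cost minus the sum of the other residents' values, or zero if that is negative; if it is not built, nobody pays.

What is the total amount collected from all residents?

19

Total value 51 ≥ cost 42, so it is built.
Resident 1: others sum to 45; max(0, 42 - 45) = 0.
Resident 2: others sum to 43; max(0, 42 - 43) = 0.
Resident 3: others sum to 25; max(0, 42 - 25) = 17.
Resident 4: others sum to 40; max(0, 42 - 40) = 2.
Total collected = 0 + 0 + 17 + 2 = 19.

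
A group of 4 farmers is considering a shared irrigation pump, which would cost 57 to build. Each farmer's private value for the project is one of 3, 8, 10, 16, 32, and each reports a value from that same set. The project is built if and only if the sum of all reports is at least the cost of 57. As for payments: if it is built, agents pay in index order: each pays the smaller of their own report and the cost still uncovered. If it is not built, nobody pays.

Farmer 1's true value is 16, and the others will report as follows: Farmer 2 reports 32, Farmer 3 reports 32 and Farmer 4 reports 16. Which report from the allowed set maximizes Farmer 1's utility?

Report 3: project built, pays 3, utility 16 - 3 = 13.
Report 8: project built, pays 8, utility 16 - 8 = 8.
Report 10: project built, pays 10, utility 16 - 10 = 6.
Report 16: project built, pays 16, utility 16 - 16 = 0.
Report 32: project built, pays 32, utility 16 - 32 = -16.
The best choice is 3 with utility 13.

3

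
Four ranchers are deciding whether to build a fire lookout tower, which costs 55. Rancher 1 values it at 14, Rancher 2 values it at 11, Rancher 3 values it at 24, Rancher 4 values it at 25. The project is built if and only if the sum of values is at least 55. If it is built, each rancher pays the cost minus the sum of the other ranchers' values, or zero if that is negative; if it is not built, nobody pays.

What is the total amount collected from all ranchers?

11

Total value 74 ≥ cost 55, so it is built.
Rancher 1: others sum to 60; max(0, 55 - 60) = 0.
Rancher 2: others sum to 63; max(0, 55 - 63) = 0.
Rancher 3: others sum to 50; max(0, 55 - 50) = 5.
Rancher 4: others sum to 49; max(0, 55 - 49) = 6.
Total collected = 0 + 0 + 5 + 6 = 11.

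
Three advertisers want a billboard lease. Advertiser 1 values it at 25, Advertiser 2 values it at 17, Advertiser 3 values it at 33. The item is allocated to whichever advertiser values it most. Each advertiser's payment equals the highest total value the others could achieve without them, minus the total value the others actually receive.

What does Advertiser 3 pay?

Advertiser 3 has the highest value and receives the item.
Without Advertiser 3, the item would go to the next-highest value, 25, so the others could achieve 25.
With Advertiser 3 present and winning, the others receive nothing, so their total is 0.
Payment = 25 - 0 = 25.

25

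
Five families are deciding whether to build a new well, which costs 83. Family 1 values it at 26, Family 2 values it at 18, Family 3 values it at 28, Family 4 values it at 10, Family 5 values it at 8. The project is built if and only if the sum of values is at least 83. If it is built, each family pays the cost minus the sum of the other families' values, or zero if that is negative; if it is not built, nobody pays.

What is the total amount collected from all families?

Total value 90 ≥ cost 83, so it is built.
Family 1: others sum to 64; max(0, 83 - 64) = 19.
Family 2: others sum to 72; max(0, 83 - 72) = 11.
Family 3: others sum to 62; max(0, 83 - 62) = 21.
Family 4: others sum to 80; max(0, 83 - 80) = 3.
Family 5: others sum to 82; max(0, 83 - 82) = 1.
Total collected = 19 + 11 + 21 + 3 + 1 = 55.

55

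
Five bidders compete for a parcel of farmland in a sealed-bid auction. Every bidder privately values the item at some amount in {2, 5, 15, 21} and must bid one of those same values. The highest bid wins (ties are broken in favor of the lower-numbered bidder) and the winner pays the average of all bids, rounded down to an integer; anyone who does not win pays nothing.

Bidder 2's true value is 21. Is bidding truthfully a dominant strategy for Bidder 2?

No

Consider the case where Bidder 1 bids 2, Bidder 3 bids 2, Bidder 4 bids 2 and Bidder 5 bids 2.
Truthful bid 21: wins, pays 5, utility 21 - 5 = 16.
Bid 5 instead: wins, pays 2, utility 21 - 2 = 19.
Since 19 > 16, bidding 5 is strictly better here, so truthful bidding is not dominant.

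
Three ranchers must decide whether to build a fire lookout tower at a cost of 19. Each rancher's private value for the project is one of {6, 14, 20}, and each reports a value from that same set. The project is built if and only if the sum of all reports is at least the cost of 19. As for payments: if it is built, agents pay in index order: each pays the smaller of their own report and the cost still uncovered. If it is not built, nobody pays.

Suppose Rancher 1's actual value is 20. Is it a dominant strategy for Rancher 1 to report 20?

Consider the case where Rancher 2 reports 6 and Rancher 3 reports 6.
Truthful report 20: project built, pays 19, utility 20 - 19 = 1.
Report 14 instead: project built, pays 14, utility 20 - 14 = 6.
Since 6 > 1, reporting 14 is strictly better here, so truthful reporting is not dominant.

No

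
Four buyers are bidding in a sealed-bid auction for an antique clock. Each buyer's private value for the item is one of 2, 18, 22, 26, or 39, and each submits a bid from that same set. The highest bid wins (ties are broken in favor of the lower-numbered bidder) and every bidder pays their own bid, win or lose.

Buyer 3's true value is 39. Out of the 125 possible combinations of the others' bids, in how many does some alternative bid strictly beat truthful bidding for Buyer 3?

Others bid (2, 2, 2): truth gives 0; bid 18 gives 21 > 0. Violating.
Others bid (2, 2, 18): truth gives 0; bid 18 gives 21 > 0. Violating.
Others bid (2, 2, 22): truth gives 0; bid 22 gives 17 > 0. Violating.
Others bid (2, 2, 26): truth gives 0; bid 26 gives 13 > 0. Violating.
Others bid (2, 2, 39): truth gives 0; no alternative beats it.
Others bid (2, 18, 39): truth gives 0; no alternative beats it.
(Checking all 125 profiles: 81 have a profitable deviation, 44 do not.)

81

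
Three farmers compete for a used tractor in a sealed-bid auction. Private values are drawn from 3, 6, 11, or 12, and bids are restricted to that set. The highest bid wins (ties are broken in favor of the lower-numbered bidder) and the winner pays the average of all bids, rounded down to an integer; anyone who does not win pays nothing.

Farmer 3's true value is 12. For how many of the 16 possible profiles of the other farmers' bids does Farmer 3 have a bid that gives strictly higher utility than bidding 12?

Others bid (3, 3): truth gives 6; bid 6 gives 8 > 6. Violating.
Others bid (3, 6): truth gives 5; bid 11 gives 6 > 5. Violating.
Others bid (6, 3): truth gives 5; bid 11 gives 6 > 5. Violating.
Others bid (6, 6): truth gives 4; bid 11 gives 5 > 4. Violating.
Others bid (3, 11): truth gives 4; no alternative beats it.
Others bid (3, 12): truth gives 0; no alternative beats it.
(Checking all 16 profiles: 4 have a profitable deviation, 12 do not.)

4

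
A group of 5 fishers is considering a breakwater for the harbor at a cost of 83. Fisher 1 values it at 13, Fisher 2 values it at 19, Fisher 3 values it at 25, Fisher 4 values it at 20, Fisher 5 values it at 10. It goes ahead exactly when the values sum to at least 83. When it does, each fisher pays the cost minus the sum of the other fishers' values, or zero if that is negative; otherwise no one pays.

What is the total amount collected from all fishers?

67

Total value 87 ≥ cost 83, so it is built.
Fisher 1: others sum to 74; max(0, 83 - 74) = 9.
Fisher 2: others sum to 68; max(0, 83 - 68) = 15.
Fisher 3: others sum to 62; max(0, 83 - 62) = 21.
Fisher 4: others sum to 67; max(0, 83 - 67) = 16.
Fisher 5: others sum to 77; max(0, 83 - 77) = 6.
Total collected = 9 + 15 + 21 + 16 + 6 = 67.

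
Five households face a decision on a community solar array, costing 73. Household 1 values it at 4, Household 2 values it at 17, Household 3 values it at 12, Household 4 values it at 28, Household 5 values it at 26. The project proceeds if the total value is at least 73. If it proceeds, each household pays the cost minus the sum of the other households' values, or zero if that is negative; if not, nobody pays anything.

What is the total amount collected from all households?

29

Total value 87 ≥ cost 73, so it is built.
Household 1: others sum to 83; max(0, 73 - 83) = 0.
Household 2: others sum to 70; max(0, 73 - 70) = 3.
Household 3: others sum to 75; max(0, 73 - 75) = 0.
Household 4: others sum to 59; max(0, 73 - 59) = 14.
Household 5: others sum to 61; max(0, 73 - 61) = 12.
Total collected = 0 + 3 + 0 + 14 + 12 = 29.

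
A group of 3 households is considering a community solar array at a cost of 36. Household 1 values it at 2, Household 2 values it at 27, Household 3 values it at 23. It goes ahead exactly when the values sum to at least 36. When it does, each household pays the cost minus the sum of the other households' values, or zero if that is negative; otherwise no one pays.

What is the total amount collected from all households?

Total value 52 ≥ cost 36, so it is built.
Household 1: others sum to 50; max(0, 36 - 50) = 0.
Household 2: others sum to 25; max(0, 36 - 25) = 11.
Household 3: others sum to 29; max(0, 36 - 29) = 7.
Total collected = 0 + 11 + 7 = 18.

18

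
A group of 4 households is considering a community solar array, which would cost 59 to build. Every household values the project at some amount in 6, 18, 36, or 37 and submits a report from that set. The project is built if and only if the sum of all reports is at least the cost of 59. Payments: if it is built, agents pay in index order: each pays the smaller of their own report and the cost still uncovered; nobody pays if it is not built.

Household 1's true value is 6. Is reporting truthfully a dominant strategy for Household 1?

Check each profile of the others' reports and compare truth against every alternative report.
Others report (6, 6, 36): truth gives 0, best alternative gives -12.
Others report (6, 6, 37): truth gives 0, best alternative gives -12.
Others report (6, 18, 18): truth gives 0, best alternative gives -12.
Others report (6, 18, 36): truth gives 0, best alternative gives -12.
Others report (6, 18, 37): truth gives 0, best alternative gives -12.
Others report (6, 36, 6): truth gives 0, best alternative gives -12.
(Remaining 58 profiles checked similarly; truth is weakly best in each.)
In every case the truthful report is at least as good as any alternative, so it is a dominant strategy.

Yes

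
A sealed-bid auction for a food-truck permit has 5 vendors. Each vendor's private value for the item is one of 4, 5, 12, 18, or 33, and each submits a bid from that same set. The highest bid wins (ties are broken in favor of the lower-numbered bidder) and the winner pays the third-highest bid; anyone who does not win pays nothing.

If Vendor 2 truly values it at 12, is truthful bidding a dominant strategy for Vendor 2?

No

Consider the case where Vendor 1 bids 4, Vendor 3 bids 4, Vendor 4 bids 4 and Vendor 5 bids 18.
Truthful bid 12: loses, pays 0, utility 0.
Bid 18 instead: wins, pays 4, utility 12 - 4 = 8.
Since 8 > 0, bidding 18 is strictly better here, so truthful bidding is not dominant.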